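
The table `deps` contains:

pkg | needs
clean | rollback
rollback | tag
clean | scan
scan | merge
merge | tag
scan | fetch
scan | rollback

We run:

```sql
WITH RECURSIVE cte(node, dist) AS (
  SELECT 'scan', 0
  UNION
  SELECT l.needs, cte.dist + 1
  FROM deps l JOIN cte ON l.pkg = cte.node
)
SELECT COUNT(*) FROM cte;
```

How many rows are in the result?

5

Base: (scan, dist=0).
Iteration 1: edges from {scan} -> (fetch, dist=1), (merge, dist=1), (rollback, dist=1).
Iteration 2: edges from {fetch,merge,rollback} -> (tag, dist=2). [UNION drops 1 duplicate row(s)]
Iteration 3: no outgoing edges from {tag}; recursion stops.
Total rows emitted: 5.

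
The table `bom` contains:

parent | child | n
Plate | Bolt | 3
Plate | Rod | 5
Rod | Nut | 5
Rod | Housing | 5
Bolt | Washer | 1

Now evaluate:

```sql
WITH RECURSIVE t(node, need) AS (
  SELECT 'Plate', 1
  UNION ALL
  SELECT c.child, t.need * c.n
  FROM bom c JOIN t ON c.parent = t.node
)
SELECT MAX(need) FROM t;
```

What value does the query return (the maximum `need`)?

25

Base: (Plate, need=1).
Iteration 1: components of {Plate} -> Bolt = 1*3 = 3, Rod = 1*5 = 5.
Iteration 2: components of {Bolt,Rod} -> Housing = 5*5 = 25, Nut = 5*5 = 25, Washer = 3*1 = 3.
Iteration 3: no further components; recursion stops.
need values: 1, 3, 5, 3, 25, 25; the maximum is 25.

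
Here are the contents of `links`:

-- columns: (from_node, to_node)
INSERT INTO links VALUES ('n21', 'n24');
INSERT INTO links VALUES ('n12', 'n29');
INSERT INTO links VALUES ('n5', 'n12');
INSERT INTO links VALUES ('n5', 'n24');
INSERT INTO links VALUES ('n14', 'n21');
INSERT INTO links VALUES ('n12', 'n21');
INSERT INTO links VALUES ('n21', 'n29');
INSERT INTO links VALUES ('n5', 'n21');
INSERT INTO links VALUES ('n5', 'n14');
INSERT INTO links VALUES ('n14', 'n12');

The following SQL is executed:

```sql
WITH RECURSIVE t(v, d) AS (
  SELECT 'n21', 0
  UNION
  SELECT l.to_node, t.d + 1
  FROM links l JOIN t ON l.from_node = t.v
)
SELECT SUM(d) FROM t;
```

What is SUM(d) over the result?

2

Base: (n21, d=0).
Iteration 1: edges from {n21} -> (n24, d=1), (n29, d=1).
Iteration 2: no outgoing edges from {n24,n29}; recursion stops.
SUM(d) = 0 + 1 + 1 = 2.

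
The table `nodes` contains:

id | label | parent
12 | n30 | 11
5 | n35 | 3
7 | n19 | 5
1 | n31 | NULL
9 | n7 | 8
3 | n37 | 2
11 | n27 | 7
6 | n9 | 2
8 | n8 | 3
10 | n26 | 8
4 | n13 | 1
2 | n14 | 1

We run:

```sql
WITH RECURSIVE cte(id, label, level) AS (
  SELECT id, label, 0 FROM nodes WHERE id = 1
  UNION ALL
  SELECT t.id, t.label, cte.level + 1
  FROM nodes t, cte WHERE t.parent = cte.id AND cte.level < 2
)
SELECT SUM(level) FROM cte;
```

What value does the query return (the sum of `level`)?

6

Base: id=1 (n31) at level 0.
Iteration 1: rows with parent in {1} -> n14 (id 2, level 1), n13 (id 4, level 1).
Iteration 2: rows with parent in {2,4} -> n37 (id 3, level 2), n9 (id 6, level 2).
Iteration 3: level < 2 fails for all current rows; recursion stops.
SUM(level) = 0 + 1 + 1 + 2 + 2 = 6.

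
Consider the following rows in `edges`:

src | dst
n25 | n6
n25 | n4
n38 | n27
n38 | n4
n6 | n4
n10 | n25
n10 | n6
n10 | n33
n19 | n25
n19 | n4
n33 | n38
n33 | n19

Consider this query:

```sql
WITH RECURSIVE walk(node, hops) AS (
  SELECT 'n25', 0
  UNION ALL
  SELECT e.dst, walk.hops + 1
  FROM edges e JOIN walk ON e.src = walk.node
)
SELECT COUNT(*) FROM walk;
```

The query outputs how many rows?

4

Base: (n25, hops=0).
Iteration 1: edges from {n25} -> (n4, hops=1), (n6, hops=1).
Iteration 2: edges from {n4,n6} -> (n4, hops=2).
Iteration 3: no outgoing edges from {n4}; recursion stops.
Total rows emitted: 4.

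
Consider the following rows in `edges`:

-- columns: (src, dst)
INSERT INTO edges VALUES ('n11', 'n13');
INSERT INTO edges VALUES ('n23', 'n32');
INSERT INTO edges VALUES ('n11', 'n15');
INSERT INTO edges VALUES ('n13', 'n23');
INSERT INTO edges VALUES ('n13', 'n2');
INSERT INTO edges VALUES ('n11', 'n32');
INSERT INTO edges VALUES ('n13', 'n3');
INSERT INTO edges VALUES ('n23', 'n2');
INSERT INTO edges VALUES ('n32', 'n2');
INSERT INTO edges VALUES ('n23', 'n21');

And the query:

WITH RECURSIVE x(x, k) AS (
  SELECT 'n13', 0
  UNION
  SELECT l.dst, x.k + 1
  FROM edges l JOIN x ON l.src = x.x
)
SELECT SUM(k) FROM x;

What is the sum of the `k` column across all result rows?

12

Base: (n13, k=0).
Iteration 1: edges from {n13} -> (n2, k=1), (n23, k=1), (n3, k=1).
Iteration 2: edges from {n2,n23,n3} -> (n2, k=2), (n21, k=2), (n32, k=2).
Iteration 3: edges from {n2,n21,n32} -> (n2, k=3).
Iteration 4: no outgoing edges from {n2}; recursion stops.
SUM(k) = 0 + 1 + 1 + 1 + 2 + 2 + 2 + 3 = 12.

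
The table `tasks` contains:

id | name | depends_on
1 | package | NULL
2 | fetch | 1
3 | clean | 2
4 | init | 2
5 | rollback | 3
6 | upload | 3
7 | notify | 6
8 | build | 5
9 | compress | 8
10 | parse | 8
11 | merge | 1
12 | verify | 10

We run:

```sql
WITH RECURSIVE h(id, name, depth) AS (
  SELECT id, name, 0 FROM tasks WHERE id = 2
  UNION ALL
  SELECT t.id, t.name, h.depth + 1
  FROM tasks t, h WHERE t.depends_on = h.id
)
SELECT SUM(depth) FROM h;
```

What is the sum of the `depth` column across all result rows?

25

Base: id=2 (fetch) at depth 0.
Iteration 1: rows with depends_on in {2} -> clean (id 3, depth 1), init (id 4, depth 1).
Iteration 2: rows with depends_on in {3,4} -> rollback (id 5, depth 2), upload (id 6, depth 2).
Iteration 3: rows with depends_on in {5,6} -> notify (id 7, depth 3), build (id 8, depth 3).
Iteration 4: rows with depends_on in {7,8} -> compress (id 9, depth 4), parse (id 10, depth 4).
Iteration 5: rows with depends_on in {9,10} -> verify (id 12, depth 5).
Iteration 6: no rows with depends_on in {12}; recursion stops.
SUM(depth) = 0 + 1 + 1 + 2 + 2 + 3 + 3 + 4 + 4 + 5 = 25.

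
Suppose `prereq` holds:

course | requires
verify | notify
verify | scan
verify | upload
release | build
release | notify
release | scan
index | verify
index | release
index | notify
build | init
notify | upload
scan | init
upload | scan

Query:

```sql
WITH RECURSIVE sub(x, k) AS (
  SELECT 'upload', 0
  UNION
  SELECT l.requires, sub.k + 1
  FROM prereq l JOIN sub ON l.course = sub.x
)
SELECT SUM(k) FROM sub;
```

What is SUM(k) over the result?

Base: (upload, k=0).
Iteration 1: edges from {upload} -> (scan, k=1).
Iteration 2: edges from {scan} -> (init, k=2).
Iteration 3: no outgoing edges from {init}; recursion stops.
SUM(k) = 0 + 1 + 2 = 3.

3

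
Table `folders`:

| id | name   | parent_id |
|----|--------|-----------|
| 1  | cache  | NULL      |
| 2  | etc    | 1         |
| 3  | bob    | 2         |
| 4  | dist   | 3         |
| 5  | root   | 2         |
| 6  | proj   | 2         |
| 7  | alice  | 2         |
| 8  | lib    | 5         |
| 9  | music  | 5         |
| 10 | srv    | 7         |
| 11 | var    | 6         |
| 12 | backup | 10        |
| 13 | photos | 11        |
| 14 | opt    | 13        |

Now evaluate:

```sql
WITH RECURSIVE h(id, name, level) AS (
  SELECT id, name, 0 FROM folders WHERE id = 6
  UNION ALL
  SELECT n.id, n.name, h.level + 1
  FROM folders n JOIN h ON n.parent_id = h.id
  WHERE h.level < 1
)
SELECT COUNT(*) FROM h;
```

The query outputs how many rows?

2

Base: id=6 (proj) at level 0.
Iteration 1: rows with parent_id in {6} -> var (id 11, level 1).
Iteration 2: level < 1 fails for all current rows; recursion stops.
Total rows emitted: 2.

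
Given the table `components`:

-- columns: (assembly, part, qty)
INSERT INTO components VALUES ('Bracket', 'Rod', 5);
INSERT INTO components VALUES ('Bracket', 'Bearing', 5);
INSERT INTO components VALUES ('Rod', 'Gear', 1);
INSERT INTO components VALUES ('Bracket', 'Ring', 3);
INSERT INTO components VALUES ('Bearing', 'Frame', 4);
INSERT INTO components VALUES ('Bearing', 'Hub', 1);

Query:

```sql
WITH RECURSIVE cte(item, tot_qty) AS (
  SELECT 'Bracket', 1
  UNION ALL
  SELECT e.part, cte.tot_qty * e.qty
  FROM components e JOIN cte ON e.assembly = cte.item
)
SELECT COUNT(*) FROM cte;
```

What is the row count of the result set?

7

Base: (Bracket, tot_qty=1).
Iteration 1: components of {Bracket} -> Bearing = 1*5 = 5, Ring = 1*3 = 3, Rod = 1*5 = 5.
Iteration 2: components of {Bearing,Ring,Rod} -> Frame = 5*4 = 20, Gear = 5*1 = 5, Hub = 5*1 = 5.
Iteration 3: no further components; recursion stops.
Total rows emitted: 7.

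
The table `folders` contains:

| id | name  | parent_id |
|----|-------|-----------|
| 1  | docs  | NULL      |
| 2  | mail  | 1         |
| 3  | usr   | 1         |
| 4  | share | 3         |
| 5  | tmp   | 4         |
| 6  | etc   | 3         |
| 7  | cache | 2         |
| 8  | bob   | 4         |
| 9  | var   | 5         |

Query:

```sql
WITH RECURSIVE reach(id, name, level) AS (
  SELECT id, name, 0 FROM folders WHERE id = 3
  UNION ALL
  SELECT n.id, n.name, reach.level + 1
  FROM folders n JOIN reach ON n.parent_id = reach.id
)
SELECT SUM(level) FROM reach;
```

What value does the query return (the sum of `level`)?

9

Base: id=3 (usr) at level 0.
Iteration 1: rows with parent_id in {3} -> share (id 4, level 1), etc (id 6, level 1).
Iteration 2: rows with parent_id in {4,6} -> tmp (id 5, level 2), bob (id 8, level 2).
Iteration 3: rows with parent_id in {5,8} -> var (id 9, level 3).
Iteration 4: no rows with parent_id in {9}; recursion stops.
SUM(level) = 0 + 1 + 1 + 2 + 2 + 3 = 9.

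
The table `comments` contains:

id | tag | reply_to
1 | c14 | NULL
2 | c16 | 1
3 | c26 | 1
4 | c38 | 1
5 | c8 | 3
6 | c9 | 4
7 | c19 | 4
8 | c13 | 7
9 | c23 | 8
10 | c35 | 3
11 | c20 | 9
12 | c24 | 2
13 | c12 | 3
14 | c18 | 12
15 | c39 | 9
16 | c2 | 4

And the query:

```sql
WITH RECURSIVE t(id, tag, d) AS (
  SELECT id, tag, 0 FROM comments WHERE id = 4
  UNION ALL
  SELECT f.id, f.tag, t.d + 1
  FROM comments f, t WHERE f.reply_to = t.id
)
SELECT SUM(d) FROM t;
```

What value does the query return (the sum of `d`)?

16

Base: id=4 (c38) at d 0.
Iteration 1: rows with reply_to in {4} -> c9 (id 6, d 1), c19 (id 7, d 1), c2 (id 16, d 1).
Iteration 2: rows with reply_to in {6,7,16} -> c13 (id 8, d 2).
Iteration 3: rows with reply_to in {8} -> c23 (id 9, d 3).
Iteration 4: rows with reply_to in {9} -> c20 (id 11, d 4), c39 (id 15, d 4).
Iteration 5: no rows with reply_to in {11,15}; recursion stops.
SUM(d) = 0 + 1 + 1 + 1 + 2 + 3 + 4 + 4 = 16.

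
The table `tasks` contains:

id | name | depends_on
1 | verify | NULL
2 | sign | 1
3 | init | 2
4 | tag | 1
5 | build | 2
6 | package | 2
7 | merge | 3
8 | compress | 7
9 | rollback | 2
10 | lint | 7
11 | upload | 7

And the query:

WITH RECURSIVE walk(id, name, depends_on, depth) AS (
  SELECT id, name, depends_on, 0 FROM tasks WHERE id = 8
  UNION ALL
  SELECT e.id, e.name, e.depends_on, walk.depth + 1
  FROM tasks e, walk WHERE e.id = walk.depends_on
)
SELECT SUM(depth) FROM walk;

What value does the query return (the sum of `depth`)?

Base: id=8 (compress), depends_on=7, depth 0.
Iteration 1: join on id=7 -> merge (id 7, depends_on=3, depth 1).
Iteration 2: join on id=3 -> init (id 3, depends_on=2, depth 2).
Iteration 3: join on id=2 -> sign (id 2, depends_on=1, depth 3).
Iteration 4: join on id=1 -> verify (id 1, depends_on=NULL, depth 4).
Iteration 5: depends_on is NULL; no match; recursion stops.
SUM(depth) = 0 + 1 + 2 + 3 + 4 = 10.

10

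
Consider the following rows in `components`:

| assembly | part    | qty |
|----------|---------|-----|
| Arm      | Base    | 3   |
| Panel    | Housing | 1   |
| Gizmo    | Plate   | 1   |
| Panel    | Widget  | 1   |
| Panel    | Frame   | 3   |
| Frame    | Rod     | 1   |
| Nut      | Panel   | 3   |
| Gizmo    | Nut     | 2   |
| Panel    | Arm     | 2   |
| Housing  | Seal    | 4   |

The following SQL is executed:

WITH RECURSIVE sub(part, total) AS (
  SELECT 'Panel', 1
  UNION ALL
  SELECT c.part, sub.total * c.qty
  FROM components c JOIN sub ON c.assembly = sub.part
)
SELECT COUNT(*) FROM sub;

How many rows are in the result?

Base: (Panel, total=1).
Iteration 1: components of {Panel} -> Arm = 1*2 = 2, Frame = 1*3 = 3, Housing = 1*1 = 1, Widget = 1*1 = 1.
Iteration 2: components of {Arm,Frame,Housing,Widget} -> Base = 2*3 = 6, Rod = 3*1 = 3, Seal = 1*4 = 4.
Iteration 3: no further components; recursion stops.
Total rows emitted: 8.

8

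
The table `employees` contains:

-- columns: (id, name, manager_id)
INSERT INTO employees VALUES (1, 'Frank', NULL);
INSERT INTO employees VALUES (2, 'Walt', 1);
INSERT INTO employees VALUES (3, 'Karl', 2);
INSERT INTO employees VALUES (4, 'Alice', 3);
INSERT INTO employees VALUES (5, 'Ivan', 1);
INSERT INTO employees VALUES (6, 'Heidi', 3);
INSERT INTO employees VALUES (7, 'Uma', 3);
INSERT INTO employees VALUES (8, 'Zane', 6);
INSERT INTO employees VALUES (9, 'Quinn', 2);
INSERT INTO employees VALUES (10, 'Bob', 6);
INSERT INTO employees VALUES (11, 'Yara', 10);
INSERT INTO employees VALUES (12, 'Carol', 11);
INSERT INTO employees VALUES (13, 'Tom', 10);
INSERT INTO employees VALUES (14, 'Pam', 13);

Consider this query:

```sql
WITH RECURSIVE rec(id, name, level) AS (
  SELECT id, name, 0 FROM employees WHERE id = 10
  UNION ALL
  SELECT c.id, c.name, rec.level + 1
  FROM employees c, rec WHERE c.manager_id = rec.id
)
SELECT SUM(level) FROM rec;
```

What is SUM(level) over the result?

6

Base: id=10 (Bob) at level 0.
Iteration 1: rows with manager_id in {10} -> Yara (id 11, level 1), Tom (id 13, level 1).
Iteration 2: rows with manager_id in {11,13} -> Carol (id 12, level 2), Pam (id 14, level 2).
Iteration 3: no rows with manager_id in {12,14}; recursion stops.
SUM(level) = 0 + 1 + 1 + 2 + 2 = 6.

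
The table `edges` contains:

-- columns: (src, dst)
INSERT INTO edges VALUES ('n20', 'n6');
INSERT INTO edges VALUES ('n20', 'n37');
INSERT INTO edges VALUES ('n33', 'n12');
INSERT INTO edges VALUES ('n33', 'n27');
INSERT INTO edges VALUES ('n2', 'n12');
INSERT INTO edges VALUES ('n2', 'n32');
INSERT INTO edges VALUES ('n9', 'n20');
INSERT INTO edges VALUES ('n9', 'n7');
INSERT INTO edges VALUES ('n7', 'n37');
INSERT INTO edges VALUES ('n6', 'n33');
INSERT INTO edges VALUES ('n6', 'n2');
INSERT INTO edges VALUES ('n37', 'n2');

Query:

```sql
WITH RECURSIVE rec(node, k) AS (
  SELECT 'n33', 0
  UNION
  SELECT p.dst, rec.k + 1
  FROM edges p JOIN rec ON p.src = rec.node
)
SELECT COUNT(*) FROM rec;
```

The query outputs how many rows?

Base: (n33, k=0).
Iteration 1: edges from {n33} -> (n12, k=1), (n27, k=1).
Iteration 2: no outgoing edges from {n12,n27}; recursion stops.
Total rows emitted: 3.

3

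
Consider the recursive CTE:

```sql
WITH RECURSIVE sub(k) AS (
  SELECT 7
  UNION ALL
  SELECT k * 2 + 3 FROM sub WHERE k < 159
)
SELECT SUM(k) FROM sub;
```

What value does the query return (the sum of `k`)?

Base: k=7.
Iteration 1: 7 < 159 holds -> k = 7 * 2 + 3 = 17.
Iteration 2: 17 < 159 holds -> k = 17 * 2 + 3 = 37.
Iteration 3: 37 < 159 holds -> k = 37 * 2 + 3 = 77.
Iteration 4: 77 < 159 holds -> k = 77 * 2 + 3 = 157.
Iteration 5: 157 < 159 holds -> k = 157 * 2 + 3 = 317.
Iteration 6: 317 < 159 fails; recursion stops.
SUM(k) = 7 + 17 + 37 + 77 + 157 + 317 = 612.

612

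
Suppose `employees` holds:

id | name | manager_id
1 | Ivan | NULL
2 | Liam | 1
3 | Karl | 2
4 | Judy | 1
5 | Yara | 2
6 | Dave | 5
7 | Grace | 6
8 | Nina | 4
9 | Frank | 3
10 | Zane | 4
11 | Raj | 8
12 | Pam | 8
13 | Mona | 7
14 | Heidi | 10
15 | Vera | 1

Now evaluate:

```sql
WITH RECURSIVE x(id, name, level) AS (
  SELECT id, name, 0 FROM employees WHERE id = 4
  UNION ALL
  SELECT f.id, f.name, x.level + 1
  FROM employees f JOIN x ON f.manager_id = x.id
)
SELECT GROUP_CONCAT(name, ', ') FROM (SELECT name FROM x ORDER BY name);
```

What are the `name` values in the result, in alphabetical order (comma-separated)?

Base: id=4 (Judy) at level 0.
Iteration 1: rows with manager_id in {4} -> Nina (id 8, level 1), Zane (id 10, level 1).
Iteration 2: rows with manager_id in {8,10} -> Raj (id 11, level 2), Pam (id 12, level 2), Heidi (id 14, level 2).
Iteration 3: no rows with manager_id in {11,12,14}; recursion stops.

Heidi, Judy, Nina, Pam, Raj, Zane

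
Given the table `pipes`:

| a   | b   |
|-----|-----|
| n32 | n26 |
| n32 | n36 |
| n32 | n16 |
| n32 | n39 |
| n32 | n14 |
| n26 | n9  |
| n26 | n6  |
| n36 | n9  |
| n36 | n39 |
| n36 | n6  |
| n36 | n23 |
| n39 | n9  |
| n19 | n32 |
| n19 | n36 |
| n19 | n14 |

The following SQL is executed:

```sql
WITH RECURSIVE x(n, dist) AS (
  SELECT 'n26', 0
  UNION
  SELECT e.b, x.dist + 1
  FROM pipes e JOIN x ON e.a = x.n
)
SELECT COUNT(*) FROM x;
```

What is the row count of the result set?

3

Base: (n26, dist=0).
Iteration 1: edges from {n26} -> (n6, dist=1), (n9, dist=1).
Iteration 2: no outgoing edges from {n6,n9}; recursion stops.
Total rows emitted: 3.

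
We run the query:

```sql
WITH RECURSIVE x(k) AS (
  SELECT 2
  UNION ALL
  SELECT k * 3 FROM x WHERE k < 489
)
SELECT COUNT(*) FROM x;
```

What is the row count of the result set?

7

Base: k=2.
Iteration 1: 2 < 489 holds -> k = 2 * 3 = 6.
Iteration 2: 6 < 489 holds -> k = 6 * 3 = 18.
Iteration 3: 18 < 489 holds -> k = 18 * 3 = 54.
Iteration 4: 54 < 489 holds -> k = 54 * 3 = 162.
Iteration 5: 162 < 489 holds -> k = 162 * 3 = 486.
Iteration 6: 486 < 489 holds -> k = 486 * 3 = 1458.
Iteration 7: 1458 < 489 fails; recursion stops.
Total rows emitted: 7.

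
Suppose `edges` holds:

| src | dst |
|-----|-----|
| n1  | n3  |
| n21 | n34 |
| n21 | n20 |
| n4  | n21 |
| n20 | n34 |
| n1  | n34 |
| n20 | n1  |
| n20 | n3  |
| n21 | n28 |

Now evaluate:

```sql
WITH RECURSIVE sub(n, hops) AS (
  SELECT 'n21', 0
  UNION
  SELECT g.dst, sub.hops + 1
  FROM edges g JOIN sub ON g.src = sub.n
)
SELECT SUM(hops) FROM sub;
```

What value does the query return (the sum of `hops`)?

15

Base: (n21, hops=0).
Iteration 1: edges from {n21} -> (n20, hops=1), (n28, hops=1), (n34, hops=1).
Iteration 2: edges from {n20,n28,n34} -> (n1, hops=2), (n3, hops=2), (n34, hops=2).
Iteration 3: edges from {n1,n3,n34} -> (n3, hops=3), (n34, hops=3).
Iteration 4: no outgoing edges from {n3,n34}; recursion stops.
SUM(hops) = 0 + 1 + 1 + 1 + 2 + 2 + 2 + 3 + 3 = 15.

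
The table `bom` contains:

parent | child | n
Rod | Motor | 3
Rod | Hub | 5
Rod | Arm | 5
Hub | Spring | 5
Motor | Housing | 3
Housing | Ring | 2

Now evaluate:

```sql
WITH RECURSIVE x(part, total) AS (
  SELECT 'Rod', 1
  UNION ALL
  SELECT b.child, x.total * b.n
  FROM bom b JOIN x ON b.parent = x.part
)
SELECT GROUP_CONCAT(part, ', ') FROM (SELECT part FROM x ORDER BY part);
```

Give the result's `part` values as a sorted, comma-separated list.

Arm, Housing, Hub, Motor, Ring, Rod, Spring

Base: (Rod, total=1).
Iteration 1: components of {Rod} -> Arm = 1*5 = 5, Hub = 1*5 = 5, Motor = 1*3 = 3.
Iteration 2: components of {Arm,Hub,Motor} -> Housing = 3*3 = 9, Spring = 5*5 = 25.
Iteration 3: components of {Housing,Spring} -> Ring = 9*2 = 18.
Iteration 4: no further components; recursion stops.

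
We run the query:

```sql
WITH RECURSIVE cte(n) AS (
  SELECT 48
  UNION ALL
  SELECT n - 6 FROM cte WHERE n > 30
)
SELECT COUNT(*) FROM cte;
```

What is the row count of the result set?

Base: n=48.
Iteration 1: 48 > 30 holds -> n = 48 - 6 = 42.
Iteration 2: 42 > 30 holds -> n = 42 - 6 = 36.
Iteration 3: 36 > 30 holds -> n = 36 - 6 = 30.
Iteration 4: 30 > 30 fails; recursion stops.
Total rows emitted: 4.

4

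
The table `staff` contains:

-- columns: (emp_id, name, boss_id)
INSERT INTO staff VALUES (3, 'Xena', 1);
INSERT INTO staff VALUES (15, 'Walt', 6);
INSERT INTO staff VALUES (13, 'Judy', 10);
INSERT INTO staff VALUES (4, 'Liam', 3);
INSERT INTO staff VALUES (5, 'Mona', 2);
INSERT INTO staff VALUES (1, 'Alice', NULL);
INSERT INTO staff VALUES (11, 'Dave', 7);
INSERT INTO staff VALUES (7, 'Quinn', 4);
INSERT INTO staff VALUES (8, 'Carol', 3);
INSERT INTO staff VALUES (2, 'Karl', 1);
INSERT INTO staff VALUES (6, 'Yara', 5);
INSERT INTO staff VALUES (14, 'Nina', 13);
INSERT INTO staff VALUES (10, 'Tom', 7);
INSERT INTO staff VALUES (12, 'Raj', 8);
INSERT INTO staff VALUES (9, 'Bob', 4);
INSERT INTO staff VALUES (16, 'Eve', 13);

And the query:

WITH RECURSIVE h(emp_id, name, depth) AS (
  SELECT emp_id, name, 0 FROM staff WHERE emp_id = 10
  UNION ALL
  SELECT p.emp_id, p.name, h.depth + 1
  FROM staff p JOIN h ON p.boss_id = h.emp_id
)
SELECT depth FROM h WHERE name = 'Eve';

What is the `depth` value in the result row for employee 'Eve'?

2

Base: emp_id=10 (Tom) at depth 0.
Iteration 1: rows with boss_id in {10} -> Judy (id 13, depth 1).
Iteration 2: rows with boss_id in {13} -> Nina (id 14, depth 2), Eve (id 16, depth 2).
Iteration 3: no rows with boss_id in {14,16}; recursion stops.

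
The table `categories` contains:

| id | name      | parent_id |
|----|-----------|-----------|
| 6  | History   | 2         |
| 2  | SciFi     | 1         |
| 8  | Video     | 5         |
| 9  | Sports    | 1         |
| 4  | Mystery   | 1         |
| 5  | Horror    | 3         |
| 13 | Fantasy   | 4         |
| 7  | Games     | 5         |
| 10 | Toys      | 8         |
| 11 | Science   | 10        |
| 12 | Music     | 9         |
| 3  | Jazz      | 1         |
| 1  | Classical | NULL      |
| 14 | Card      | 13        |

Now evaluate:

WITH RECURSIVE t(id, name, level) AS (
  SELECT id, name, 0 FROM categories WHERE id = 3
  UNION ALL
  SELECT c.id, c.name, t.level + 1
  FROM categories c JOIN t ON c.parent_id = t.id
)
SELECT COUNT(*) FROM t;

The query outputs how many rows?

6

Base: id=3 (Jazz) at level 0.
Iteration 1: rows with parent_id in {3} -> Horror (id 5, level 1).
Iteration 2: rows with parent_id in {5} -> Games (id 7, level 2), Video (id 8, level 2).
Iteration 3: rows with parent_id in {7,8} -> Toys (id 10, level 3).
Iteration 4: rows with parent_id in {10} -> Science (id 11, level 4).
Iteration 5: no rows with parent_id in {11}; recursion stops.
Total rows emitted: 6.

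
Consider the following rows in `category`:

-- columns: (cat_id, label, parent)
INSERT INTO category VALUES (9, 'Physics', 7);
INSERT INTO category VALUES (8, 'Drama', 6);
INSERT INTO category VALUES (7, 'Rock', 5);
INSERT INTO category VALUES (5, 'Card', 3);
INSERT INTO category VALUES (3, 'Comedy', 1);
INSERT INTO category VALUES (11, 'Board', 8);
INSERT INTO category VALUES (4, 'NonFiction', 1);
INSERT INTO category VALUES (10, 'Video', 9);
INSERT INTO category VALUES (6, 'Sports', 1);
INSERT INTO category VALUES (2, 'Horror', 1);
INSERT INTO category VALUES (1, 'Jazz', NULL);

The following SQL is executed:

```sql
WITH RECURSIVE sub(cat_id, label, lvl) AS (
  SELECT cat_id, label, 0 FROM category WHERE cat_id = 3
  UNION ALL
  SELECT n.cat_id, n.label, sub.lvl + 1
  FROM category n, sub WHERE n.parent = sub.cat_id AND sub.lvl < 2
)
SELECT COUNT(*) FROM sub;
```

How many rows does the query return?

Base: cat_id=3 (Comedy) at lvl 0.
Iteration 1: rows with parent in {3} -> Card (id 5, lvl 1).
Iteration 2: rows with parent in {5} -> Rock (id 7, lvl 2).
Iteration 3: lvl < 2 fails for all current rows; recursion stops.
Total rows emitted: 3.

3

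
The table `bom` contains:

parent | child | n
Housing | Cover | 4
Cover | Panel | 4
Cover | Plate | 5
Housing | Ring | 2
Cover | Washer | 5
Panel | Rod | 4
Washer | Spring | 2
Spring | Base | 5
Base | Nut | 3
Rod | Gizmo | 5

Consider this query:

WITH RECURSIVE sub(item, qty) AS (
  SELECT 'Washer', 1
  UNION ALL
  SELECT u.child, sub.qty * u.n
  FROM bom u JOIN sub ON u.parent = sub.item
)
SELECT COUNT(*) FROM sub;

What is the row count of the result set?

4

Base: (Washer, qty=1).
Iteration 1: components of {Washer} -> Spring = 1*2 = 2.
Iteration 2: components of {Spring} -> Base = 2*5 = 10.
Iteration 3: components of {Base} -> Nut = 10*3 = 30.
Iteration 4: no further components; recursion stops.
Total rows emitted: 4.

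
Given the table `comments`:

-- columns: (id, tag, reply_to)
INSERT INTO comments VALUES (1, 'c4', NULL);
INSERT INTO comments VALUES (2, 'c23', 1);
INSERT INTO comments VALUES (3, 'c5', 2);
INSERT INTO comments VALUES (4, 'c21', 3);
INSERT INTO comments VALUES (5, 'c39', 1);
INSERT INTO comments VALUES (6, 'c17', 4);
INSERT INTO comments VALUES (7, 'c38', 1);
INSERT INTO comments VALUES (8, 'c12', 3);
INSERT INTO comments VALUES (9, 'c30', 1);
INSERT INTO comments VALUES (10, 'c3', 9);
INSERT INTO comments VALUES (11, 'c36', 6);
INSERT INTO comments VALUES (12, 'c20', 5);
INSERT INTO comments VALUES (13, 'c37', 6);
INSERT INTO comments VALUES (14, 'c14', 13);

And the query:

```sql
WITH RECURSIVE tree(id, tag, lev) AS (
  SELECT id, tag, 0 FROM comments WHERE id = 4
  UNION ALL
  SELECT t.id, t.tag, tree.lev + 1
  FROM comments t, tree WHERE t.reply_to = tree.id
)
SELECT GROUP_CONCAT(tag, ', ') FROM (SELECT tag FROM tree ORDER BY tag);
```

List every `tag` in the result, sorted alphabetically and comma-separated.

c14, c17, c21, c36, c37

Base: id=4 (c21) at lev 0.
Iteration 1: rows with reply_to in {4} -> c17 (id 6, lev 1).
Iteration 2: rows with reply_to in {6} -> c36 (id 11, lev 2), c37 (id 13, lev 2).
Iteration 3: rows with reply_to in {11,13} -> c14 (id 14, lev 3).
Iteration 4: no rows with reply_to in {14}; recursion stops.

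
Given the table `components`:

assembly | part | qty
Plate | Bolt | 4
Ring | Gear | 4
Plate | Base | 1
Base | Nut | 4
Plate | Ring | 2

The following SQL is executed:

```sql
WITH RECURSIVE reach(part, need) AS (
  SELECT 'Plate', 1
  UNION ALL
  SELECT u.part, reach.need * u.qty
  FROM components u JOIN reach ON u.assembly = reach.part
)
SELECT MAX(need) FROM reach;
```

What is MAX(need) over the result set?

8

Base: (Plate, need=1).
Iteration 1: components of {Plate} -> Base = 1*1 = 1, Bolt = 1*4 = 4, Ring = 1*2 = 2.
Iteration 2: components of {Base,Bolt,Ring} -> Gear = 2*4 = 8, Nut = 1*4 = 4.
Iteration 3: no further components; recursion stops.
need values: 1, 4, 2, 1, 8, 4; the maximum is 8.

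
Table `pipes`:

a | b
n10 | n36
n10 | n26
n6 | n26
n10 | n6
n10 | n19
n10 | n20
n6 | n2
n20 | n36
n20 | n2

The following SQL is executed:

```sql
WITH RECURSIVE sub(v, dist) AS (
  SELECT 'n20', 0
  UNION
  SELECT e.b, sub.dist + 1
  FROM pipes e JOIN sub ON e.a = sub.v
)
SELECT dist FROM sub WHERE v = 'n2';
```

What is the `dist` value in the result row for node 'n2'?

1

Base: (n20, dist=0).
Iteration 1: edges from {n20} -> (n2, dist=1), (n36, dist=1).
Iteration 2: no outgoing edges from {n2,n36}; recursion stops.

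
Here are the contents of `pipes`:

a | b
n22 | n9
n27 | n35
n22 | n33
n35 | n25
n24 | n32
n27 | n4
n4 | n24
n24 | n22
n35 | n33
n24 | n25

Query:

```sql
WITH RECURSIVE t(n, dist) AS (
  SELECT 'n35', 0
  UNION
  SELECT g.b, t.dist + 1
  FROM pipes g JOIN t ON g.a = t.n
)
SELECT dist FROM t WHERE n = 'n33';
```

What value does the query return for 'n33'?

Base: (n35, dist=0).
Iteration 1: edges from {n35} -> (n25, dist=1), (n33, dist=1).
Iteration 2: no outgoing edges from {n25,n33}; recursion stops.

1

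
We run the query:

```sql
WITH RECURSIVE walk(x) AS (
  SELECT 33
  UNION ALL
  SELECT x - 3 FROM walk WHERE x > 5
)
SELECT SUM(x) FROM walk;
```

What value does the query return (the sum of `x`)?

198

Base: x=33.
Iteration 1: 33 > 5 holds -> x = 33 - 3 = 30.
Iteration 2: 30 > 5 holds -> x = 30 - 3 = 27.
Iteration 3: 27 > 5 holds -> x = 27 - 3 = 24.
Iteration 4: 24 > 5 holds -> x = 24 - 3 = 21.
Iteration 5: 21 > 5 holds -> x = 21 - 3 = 18.
Iteration 6: 18 > 5 holds -> x = 18 - 3 = 15.
Iteration 7: 15 > 5 holds -> x = 15 - 3 = 12.
Iteration 8: 12 > 5 holds -> x = 12 - 3 = 9.
Iteration 9: 9 > 5 holds -> x = 9 - 3 = 6.
Iteration 10: 6 > 5 holds -> x = 6 - 3 = 3.
Iteration 11: 3 > 5 fails; recursion stops.
SUM(x) = 33 + 30 + 27 + 24 + 21 + 18 + 15 + 12 + 9 + 6 + 3 = 198.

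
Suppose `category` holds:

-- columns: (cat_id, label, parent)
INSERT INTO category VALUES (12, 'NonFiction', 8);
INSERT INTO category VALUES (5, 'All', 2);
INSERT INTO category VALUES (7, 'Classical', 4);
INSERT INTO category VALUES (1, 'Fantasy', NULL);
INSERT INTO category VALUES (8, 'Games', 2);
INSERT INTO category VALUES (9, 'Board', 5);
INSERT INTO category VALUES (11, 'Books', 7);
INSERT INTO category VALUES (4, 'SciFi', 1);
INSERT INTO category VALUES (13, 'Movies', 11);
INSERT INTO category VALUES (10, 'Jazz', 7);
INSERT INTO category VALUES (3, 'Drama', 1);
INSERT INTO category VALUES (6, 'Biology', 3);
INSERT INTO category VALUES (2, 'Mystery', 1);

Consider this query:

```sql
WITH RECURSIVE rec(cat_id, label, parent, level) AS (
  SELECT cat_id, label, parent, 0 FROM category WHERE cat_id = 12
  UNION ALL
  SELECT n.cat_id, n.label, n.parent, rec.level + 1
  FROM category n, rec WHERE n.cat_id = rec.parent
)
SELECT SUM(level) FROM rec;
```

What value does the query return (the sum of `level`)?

Base: cat_id=12 (NonFiction), parent=8, level 0.
Iteration 1: join on cat_id=8 -> Games (id 8, parent=2, level 1).
Iteration 2: join on cat_id=2 -> Mystery (id 2, parent=1, level 2).
Iteration 3: join on cat_id=1 -> Fantasy (id 1, parent=NULL, level 3).
Iteration 4: parent is NULL; no match; recursion stops.
SUM(level) = 0 + 1 + 2 + 3 = 6.

6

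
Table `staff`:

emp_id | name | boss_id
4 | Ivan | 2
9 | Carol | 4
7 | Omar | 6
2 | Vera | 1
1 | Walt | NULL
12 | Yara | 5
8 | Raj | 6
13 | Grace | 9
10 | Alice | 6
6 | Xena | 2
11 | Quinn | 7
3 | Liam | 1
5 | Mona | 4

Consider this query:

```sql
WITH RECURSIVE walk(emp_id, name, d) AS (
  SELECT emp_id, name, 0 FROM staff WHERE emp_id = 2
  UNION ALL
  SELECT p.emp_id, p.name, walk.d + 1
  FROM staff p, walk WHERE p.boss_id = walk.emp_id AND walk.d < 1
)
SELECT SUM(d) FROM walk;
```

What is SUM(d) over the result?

2

Base: emp_id=2 (Vera) at d 0.
Iteration 1: rows with boss_id in {2} -> Ivan (id 4, d 1), Xena (id 6, d 1).
Iteration 2: d < 1 fails for all current rows; recursion stops.
SUM(d) = 0 + 1 + 1 = 2.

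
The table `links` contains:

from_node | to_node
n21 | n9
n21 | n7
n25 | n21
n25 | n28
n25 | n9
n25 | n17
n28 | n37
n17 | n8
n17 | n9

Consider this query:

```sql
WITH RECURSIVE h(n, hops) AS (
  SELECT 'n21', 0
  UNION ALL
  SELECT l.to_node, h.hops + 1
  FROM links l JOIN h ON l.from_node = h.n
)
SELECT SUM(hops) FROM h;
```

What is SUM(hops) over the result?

2

Base: (n21, hops=0).
Iteration 1: edges from {n21} -> (n7, hops=1), (n9, hops=1).
Iteration 2: no outgoing edges from {n7,n9}; recursion stops.
SUM(hops) = 0 + 1 + 1 = 2.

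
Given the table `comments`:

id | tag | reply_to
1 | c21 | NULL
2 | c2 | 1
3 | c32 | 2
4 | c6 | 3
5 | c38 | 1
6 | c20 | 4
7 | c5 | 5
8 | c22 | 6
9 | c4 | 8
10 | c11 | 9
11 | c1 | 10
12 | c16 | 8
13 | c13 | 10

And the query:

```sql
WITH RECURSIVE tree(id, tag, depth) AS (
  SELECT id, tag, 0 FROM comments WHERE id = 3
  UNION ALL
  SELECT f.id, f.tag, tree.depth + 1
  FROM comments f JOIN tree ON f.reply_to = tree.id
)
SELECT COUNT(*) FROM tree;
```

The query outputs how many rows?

9

Base: id=3 (c32) at depth 0.
Iteration 1: rows with reply_to in {3} -> c6 (id 4, depth 1).
Iteration 2: rows with reply_to in {4} -> c20 (id 6, depth 2).
Iteration 3: rows with reply_to in {6} -> c22 (id 8, depth 3).
Iteration 4: rows with reply_to in {8} -> c4 (id 9, depth 4), c16 (id 12, depth 4).
Iteration 5: rows with reply_to in {9,12} -> c11 (id 10, depth 5).
Iteration 6: rows with reply_to in {10} -> c1 (id 11, depth 6), c13 (id 13, depth 6).
Iteration 7: no rows with reply_to in {11,13}; recursion stops.
Total rows emitted: 9.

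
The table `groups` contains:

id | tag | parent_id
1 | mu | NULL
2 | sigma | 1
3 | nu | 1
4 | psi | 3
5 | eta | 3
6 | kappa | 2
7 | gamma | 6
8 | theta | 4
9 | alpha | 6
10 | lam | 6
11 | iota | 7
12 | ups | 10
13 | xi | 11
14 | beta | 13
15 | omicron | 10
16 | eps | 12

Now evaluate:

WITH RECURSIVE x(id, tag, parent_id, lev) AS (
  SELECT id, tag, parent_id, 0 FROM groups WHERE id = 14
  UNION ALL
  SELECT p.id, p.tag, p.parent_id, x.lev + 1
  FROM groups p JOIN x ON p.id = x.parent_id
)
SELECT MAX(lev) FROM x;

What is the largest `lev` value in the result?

6

Base: id=14 (beta), parent_id=13, lev 0.
Iteration 1: join on id=13 -> xi (id 13, parent_id=11, lev 1).
Iteration 2: join on id=11 -> iota (id 11, parent_id=7, lev 2).
Iteration 3: join on id=7 -> gamma (id 7, parent_id=6, lev 3).
Iteration 4: join on id=6 -> kappa (id 6, parent_id=2, lev 4).
Iteration 5: join on id=2 -> sigma (id 2, parent_id=1, lev 5).
Iteration 6: join on id=1 -> mu (id 1, parent_id=NULL, lev 6).
Iteration 7: parent_id is NULL; no match; recursion stops.
lev values: 0, 1, 2, 3, 4, 5, 6; the maximum is 6.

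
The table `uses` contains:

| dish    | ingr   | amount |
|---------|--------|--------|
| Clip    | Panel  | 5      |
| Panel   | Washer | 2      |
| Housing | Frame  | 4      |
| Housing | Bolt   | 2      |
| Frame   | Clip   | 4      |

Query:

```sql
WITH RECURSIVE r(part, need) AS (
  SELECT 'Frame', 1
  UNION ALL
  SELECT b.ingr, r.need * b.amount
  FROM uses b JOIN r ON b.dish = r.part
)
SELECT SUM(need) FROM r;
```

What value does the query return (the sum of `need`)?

65

Base: (Frame, need=1).
Iteration 1: components of {Frame} -> Clip = 1*4 = 4.
Iteration 2: components of {Clip} -> Panel = 4*5 = 20.
Iteration 3: components of {Panel} -> Washer = 20*2 = 40.
Iteration 4: no further components; recursion stops.
SUM(need) = 1 + 4 + 20 + 40 = 65.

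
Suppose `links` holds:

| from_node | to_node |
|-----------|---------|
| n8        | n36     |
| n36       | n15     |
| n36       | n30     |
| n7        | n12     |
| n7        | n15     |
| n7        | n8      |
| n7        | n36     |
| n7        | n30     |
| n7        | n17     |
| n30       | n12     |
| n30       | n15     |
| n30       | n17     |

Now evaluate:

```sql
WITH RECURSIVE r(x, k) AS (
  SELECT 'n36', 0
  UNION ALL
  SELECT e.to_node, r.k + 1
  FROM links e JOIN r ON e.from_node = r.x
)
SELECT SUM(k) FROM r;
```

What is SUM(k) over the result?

8

Base: (n36, k=0).
Iteration 1: edges from {n36} -> (n15, k=1), (n30, k=1).
Iteration 2: edges from {n15,n30} -> (n12, k=2), (n15, k=2), (n17, k=2).
Iteration 3: no outgoing edges from {n12,n15,n17}; recursion stops.
SUM(k) = 0 + 1 + 1 + 2 + 2 + 2 = 8.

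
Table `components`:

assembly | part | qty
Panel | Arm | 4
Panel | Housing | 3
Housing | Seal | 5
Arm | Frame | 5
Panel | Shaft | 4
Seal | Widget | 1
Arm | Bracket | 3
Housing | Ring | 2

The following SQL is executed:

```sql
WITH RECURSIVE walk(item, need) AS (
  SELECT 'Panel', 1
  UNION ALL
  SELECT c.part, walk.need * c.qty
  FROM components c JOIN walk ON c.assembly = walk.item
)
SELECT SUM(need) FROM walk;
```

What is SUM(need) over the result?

80

Base: (Panel, need=1).
Iteration 1: components of {Panel} -> Arm = 1*4 = 4, Housing = 1*3 = 3, Shaft = 1*4 = 4.
Iteration 2: components of {Arm,Housing,Shaft} -> Bracket = 4*3 = 12, Frame = 4*5 = 20, Ring = 3*2 = 6, Seal = 3*5 = 15.
Iteration 3: components of {Bracket,Frame,Ring,Seal} -> Widget = 15*1 = 15.
Iteration 4: no further components; recursion stops.
SUM(need) = 1 + 4 + 3 + 4 + 20 + 12 + 15 + 6 + 15 = 80.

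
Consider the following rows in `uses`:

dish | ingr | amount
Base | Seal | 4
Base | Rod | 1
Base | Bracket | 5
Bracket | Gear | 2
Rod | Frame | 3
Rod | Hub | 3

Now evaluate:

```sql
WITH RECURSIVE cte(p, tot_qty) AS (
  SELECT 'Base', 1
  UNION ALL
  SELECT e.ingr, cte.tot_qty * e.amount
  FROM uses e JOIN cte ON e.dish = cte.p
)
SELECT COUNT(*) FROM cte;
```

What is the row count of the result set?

7

Base: (Base, tot_qty=1).
Iteration 1: components of {Base} -> Bracket = 1*5 = 5, Rod = 1*1 = 1, Seal = 1*4 = 4.
Iteration 2: components of {Bracket,Rod,Seal} -> Frame = 1*3 = 3, Gear = 5*2 = 10, Hub = 1*3 = 3.
Iteration 3: no further components; recursion stops.
Total rows emitted: 7.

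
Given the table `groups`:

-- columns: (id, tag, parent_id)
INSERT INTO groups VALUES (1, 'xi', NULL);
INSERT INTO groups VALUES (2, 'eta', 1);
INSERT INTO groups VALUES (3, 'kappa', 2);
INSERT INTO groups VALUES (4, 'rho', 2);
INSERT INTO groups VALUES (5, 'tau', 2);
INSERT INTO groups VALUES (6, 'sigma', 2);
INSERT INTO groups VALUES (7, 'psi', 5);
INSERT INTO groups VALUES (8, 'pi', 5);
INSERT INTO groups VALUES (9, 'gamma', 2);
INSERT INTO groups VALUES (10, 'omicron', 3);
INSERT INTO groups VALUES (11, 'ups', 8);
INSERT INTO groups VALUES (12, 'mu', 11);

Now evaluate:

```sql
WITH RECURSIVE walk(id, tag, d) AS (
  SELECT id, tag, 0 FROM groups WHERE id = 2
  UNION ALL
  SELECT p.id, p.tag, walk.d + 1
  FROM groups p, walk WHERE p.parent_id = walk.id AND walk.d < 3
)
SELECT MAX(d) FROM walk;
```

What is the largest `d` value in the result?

Base: id=2 (eta) at d 0.
Iteration 1: rows with parent_id in {2} -> kappa (id 3, d 1), rho (id 4, d 1), tau (id 5, d 1), sigma (id 6, d 1), gamma (id 9, d 1).
Iteration 2: rows with parent_id in {3,4,5,6,9} -> psi (id 7, d 2), pi (id 8, d 2), omicron (id 10, d 2).
Iteration 3: rows with parent_id in {7,8,10} -> ups (id 11, d 3).
Iteration 4: d < 3 fails for all current rows; recursion stops.
d values: 0, 1, 1, 1, 1, 1, 2, 2, 2, 3; the maximum is 3.

3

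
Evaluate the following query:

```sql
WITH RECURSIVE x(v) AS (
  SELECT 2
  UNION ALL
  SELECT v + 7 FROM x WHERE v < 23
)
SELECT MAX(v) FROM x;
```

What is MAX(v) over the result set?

Base: v=2.
Iteration 1: 2 < 23 holds -> v = 2 + 7 = 9.
Iteration 2: 9 < 23 holds -> v = 9 + 7 = 16.
Iteration 3: 16 < 23 holds -> v = 16 + 7 = 23.
Iteration 4: 23 < 23 fails; recursion stops.
v values: 2, 9, 16, 23; the maximum is 23.

23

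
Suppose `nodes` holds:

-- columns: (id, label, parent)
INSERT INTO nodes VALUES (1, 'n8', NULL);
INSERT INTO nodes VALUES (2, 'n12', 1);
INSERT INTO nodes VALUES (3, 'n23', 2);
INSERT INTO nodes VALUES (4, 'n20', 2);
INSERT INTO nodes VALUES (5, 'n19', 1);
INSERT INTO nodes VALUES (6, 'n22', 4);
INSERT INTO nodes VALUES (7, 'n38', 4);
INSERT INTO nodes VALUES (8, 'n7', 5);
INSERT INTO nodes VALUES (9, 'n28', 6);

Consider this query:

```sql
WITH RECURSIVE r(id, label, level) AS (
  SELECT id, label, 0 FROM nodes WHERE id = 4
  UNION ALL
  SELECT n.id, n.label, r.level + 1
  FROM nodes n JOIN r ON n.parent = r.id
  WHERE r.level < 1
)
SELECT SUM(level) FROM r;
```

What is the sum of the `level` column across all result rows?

Base: id=4 (n20) at level 0.
Iteration 1: rows with parent in {4} -> n22 (id 6, level 1), n38 (id 7, level 1).
Iteration 2: level < 1 fails for all current rows; recursion stops.
SUM(level) = 0 + 1 + 1 = 2.

2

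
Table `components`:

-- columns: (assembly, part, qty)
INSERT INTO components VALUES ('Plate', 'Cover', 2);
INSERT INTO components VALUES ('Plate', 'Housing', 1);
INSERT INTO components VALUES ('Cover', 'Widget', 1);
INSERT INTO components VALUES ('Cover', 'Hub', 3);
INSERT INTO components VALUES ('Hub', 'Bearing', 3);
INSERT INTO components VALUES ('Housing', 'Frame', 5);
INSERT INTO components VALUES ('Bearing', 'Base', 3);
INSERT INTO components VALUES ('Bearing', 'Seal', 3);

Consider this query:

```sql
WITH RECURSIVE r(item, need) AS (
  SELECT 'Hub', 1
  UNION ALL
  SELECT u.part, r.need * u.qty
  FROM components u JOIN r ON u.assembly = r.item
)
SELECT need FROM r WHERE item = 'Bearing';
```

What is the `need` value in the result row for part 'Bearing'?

Base: (Hub, need=1).
Iteration 1: components of {Hub} -> Bearing = 1*3 = 3.
Iteration 2: components of {Bearing} -> Base = 3*3 = 9, Seal = 3*3 = 9.
Iteration 3: no further components; recursion stops.

3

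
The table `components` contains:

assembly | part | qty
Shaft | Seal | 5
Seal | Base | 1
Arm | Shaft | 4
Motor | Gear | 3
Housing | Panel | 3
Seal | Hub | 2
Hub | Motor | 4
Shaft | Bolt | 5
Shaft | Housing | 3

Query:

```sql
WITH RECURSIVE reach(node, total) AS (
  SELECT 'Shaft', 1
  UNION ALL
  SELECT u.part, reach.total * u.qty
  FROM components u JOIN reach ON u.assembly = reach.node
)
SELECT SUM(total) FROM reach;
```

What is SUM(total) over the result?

Base: (Shaft, total=1).
Iteration 1: components of {Shaft} -> Bolt = 1*5 = 5, Housing = 1*3 = 3, Seal = 1*5 = 5.
Iteration 2: components of {Bolt,Housing,Seal} -> Base = 5*1 = 5, Hub = 5*2 = 10, Panel = 3*3 = 9.
Iteration 3: components of {Base,Hub,Panel} -> Motor = 10*4 = 40.
Iteration 4: components of {Motor} -> Gear = 40*3 = 120.
Iteration 5: no further components; recursion stops.
SUM(total) = 1 + 5 + 5 + 3 + 5 + 10 + 9 + 40 + 120 = 198.

198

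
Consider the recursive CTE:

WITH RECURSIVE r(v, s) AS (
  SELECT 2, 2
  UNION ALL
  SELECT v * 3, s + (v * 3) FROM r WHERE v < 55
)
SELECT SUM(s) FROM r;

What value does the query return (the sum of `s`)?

358

Base: v=2, s=2.
Iteration 1: 2 < 55 holds -> v = 2 * 3 = 6, s = 2 + 6 = 8.
Iteration 2: 6 < 55 holds -> v = 6 * 3 = 18, s = 8 + 18 = 26.
Iteration 3: 18 < 55 holds -> v = 18 * 3 = 54, s = 26 + 54 = 80.
Iteration 4: 54 < 55 holds -> v = 54 * 3 = 162, s = 80 + 162 = 242.
Iteration 5: 162 < 55 fails; recursion stops.
SUM(s) = 2 + 8 + 26 + 80 + 242 = 358.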